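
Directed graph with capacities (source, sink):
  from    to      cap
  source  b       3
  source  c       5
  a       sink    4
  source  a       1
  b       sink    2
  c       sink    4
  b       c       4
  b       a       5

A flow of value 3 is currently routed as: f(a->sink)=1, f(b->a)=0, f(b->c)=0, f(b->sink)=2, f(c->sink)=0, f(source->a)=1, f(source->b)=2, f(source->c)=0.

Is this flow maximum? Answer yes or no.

No

Residual path source->c->sink has bottleneck 4 > 0.
Pushing 4 along it raises the flow to 7, so the given flow is not maximum.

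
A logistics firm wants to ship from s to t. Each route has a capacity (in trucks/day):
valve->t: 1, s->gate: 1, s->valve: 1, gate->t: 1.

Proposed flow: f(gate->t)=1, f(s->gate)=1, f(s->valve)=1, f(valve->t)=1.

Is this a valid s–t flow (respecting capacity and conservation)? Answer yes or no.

Every edge has 0 ≤ f(e) ≤ cap(e).
At each intermediate node, inflow equals outflow.

Yes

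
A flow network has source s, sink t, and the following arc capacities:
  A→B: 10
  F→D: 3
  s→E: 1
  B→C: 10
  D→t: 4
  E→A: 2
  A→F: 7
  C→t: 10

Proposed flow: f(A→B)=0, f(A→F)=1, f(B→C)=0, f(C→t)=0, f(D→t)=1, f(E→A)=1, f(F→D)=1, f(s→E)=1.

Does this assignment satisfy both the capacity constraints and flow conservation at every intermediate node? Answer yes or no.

Yes

Every edge has 0 ≤ f(e) ≤ cap(e).
At each intermediate node, inflow equals outflow.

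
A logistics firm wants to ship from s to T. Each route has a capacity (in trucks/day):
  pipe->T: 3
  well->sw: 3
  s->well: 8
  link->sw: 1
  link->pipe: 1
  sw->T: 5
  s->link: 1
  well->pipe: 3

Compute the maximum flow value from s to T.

Augment s->link->pipe->T: bottleneck 1. Total 1.
Augment s->well->pipe->T: bottleneck 2. Total 3.
Augment s->well->sw->T: bottleneck 3. Total 6.
Augment s->well->pipe->link->sw->T: bottleneck 1. Total 7.
No augmenting path remains in the residual graph.

7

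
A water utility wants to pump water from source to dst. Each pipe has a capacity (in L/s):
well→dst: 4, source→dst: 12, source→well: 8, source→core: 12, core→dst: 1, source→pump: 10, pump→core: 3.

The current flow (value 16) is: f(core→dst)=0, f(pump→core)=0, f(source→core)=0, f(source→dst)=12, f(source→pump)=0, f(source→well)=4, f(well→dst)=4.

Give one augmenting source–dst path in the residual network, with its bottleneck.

source→core→dst, bottleneck 1

Residual along source→core→dst: source→core: 12, core→dst: 1.
Bottleneck = min = 1.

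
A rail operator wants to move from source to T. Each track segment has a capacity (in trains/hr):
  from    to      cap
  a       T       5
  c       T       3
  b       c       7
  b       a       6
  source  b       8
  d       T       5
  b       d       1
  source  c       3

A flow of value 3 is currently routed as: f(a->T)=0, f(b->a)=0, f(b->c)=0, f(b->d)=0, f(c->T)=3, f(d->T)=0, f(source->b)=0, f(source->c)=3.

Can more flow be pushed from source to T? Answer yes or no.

Residual path source->b->d->T has bottleneck 1 > 0.
Pushing 1 along it raises the flow to 4, so the given flow is not maximum.

Yes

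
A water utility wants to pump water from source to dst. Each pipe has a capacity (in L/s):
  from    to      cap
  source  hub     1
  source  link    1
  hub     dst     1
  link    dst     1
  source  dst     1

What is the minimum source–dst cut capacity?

3

Max flow = 3 (via 3 augmenting paths).
In the residual at optimum, the set reachable from source is {source}.
Cut edges: source->hub (cap 1), source->link (cap 1), source->dst (cap 1). Sum = 3.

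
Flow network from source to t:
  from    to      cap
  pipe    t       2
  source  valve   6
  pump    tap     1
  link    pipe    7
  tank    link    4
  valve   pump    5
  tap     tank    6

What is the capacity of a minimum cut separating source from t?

Max flow = 1 (via 1 augmenting path).
In the residual at optimum, the set reachable from source is {pump, source, valve}.
Cut edges: pump->tap (cap 1). Sum = 1.

1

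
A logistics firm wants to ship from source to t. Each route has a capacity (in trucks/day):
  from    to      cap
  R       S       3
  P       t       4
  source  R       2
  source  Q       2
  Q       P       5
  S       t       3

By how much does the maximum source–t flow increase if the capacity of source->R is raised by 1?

Original max flow = 4.
After raising cap(source->R), augmenting paths through that edge carry 1 more unit.
New max flow = 5. Increase = 1.

1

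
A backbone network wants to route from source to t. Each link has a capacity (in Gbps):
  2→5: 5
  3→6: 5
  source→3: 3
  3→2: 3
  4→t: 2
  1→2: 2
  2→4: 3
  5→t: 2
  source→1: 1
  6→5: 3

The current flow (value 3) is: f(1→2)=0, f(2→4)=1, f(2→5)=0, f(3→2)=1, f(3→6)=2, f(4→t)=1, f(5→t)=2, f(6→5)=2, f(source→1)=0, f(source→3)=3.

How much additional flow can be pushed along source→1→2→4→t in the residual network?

1

Residual capacities along the path: source→1: 1, 1→2: 2, 2→4: 2, 4→t: 1.
Minimum is 1.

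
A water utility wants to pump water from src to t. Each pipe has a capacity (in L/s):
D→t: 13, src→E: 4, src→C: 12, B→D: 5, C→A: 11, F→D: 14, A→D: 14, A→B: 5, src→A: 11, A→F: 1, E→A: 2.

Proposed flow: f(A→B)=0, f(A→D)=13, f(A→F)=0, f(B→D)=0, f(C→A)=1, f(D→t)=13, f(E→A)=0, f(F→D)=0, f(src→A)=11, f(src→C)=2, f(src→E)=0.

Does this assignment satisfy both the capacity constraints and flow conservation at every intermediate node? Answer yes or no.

No

Conservation fails at C: inflow 2 ≠ outflow 1.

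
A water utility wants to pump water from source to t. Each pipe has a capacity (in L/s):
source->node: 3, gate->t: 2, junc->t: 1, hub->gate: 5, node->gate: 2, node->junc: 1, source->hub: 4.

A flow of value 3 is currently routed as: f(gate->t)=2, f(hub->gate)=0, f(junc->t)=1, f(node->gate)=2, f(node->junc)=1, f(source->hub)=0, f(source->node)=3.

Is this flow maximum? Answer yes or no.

Yes

Residual reachable from source: {gate, hub, node, source}; t is not reachable.
Saturated cut: node->junc, gate->t with total capacity 3 = current flow value. Flow is maximum.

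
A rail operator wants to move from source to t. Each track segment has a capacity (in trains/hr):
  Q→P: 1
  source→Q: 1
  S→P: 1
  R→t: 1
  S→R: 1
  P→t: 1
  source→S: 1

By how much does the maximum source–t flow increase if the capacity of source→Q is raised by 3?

Original max flow = 2.
Even with extra capacity on source→Q, another cut of capacity 2 remains binding.
New max flow = 2. Increase = 0.

0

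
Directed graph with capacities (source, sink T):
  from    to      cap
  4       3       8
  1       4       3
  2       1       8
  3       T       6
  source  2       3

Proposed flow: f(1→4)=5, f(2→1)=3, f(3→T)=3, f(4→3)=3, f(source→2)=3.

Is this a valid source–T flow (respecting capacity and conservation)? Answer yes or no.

No

Capacity violated on 1→4: flow 5 > capacity 3.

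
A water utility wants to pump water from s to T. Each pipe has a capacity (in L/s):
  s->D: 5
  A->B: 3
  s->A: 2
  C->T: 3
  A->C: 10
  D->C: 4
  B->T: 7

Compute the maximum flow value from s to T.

5

Augment s->A->B->T: bottleneck 2. Total 2.
Augment s->D->C->T: bottleneck 3. Total 5.
No augmenting path remains in the residual graph.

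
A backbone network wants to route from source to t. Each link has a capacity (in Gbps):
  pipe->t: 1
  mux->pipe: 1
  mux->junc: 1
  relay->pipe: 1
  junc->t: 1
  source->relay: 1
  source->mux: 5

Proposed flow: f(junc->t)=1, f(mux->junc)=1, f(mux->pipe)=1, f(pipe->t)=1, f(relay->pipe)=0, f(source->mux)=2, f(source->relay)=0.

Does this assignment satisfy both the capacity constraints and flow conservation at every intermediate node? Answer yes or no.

Every edge has 0 ≤ f(e) ≤ cap(e).
At each intermediate node, inflow equals outflow.

Yes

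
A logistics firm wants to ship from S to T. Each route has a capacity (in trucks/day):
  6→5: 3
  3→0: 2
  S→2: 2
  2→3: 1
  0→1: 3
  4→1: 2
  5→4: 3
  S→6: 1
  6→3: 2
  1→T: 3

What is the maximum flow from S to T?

Augment S→6→3→0→1→T: bottleneck 1. Total 1.
Augment S→2→3→0→1→T: bottleneck 1. Total 2.
No augmenting path remains in the residual graph.

2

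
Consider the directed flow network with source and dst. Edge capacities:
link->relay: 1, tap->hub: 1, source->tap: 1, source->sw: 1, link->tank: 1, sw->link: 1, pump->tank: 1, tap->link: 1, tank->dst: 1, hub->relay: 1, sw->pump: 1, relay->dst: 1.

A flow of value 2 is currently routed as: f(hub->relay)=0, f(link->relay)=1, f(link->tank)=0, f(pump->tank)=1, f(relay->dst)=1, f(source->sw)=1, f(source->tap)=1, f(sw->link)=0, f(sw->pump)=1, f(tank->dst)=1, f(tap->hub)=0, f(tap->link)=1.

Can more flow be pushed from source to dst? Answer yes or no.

No

Residual reachable from source: {source}; dst is not reachable.
Saturated cut: source->sw, source->tap with total capacity 2 = current flow value. Flow is maximum.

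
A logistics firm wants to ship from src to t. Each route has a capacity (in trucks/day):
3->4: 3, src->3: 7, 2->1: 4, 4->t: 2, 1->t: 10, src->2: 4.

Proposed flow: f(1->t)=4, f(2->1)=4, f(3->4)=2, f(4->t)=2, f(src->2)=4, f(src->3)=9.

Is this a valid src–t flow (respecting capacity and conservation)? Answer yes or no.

Capacity violated on src->3: flow 9 > capacity 7.

No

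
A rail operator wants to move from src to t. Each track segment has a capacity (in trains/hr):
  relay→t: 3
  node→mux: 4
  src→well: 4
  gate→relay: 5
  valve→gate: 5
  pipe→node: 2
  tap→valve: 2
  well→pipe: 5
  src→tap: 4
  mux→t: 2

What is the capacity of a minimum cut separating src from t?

Max flow = 4 (via 2 augmenting paths).
In the residual at optimum, the set reachable from src is {pipe, src, tap, well}.
Cut edges: tap→valve (cap 2), pipe→node (cap 2). Sum = 4.

4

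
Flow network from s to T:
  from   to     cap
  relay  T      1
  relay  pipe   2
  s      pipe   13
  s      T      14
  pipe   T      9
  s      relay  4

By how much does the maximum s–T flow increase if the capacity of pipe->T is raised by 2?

2

Original max flow = 24.
After raising cap(pipe->T), augmenting paths through that edge carry 2 more units.
New max flow = 26. Increase = 2.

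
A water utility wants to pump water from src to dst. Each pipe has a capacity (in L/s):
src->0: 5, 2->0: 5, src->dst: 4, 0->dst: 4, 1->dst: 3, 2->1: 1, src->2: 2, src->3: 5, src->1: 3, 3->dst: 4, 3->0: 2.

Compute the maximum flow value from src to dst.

15

Augment src->dst: bottleneck 4. Total 4.
Augment src->3->dst: bottleneck 4. Total 8.
Augment src->0->dst: bottleneck 4. Total 12.
Augment src->1->dst: bottleneck 3. Total 15.
No augmenting path remains in the residual graph.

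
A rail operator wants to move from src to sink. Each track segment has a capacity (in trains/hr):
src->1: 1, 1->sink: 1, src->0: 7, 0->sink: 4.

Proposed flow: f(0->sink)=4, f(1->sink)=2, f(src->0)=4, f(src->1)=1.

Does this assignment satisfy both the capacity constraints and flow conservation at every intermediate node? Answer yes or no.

No

Capacity violated on 1->sink: flow 2 > capacity 1.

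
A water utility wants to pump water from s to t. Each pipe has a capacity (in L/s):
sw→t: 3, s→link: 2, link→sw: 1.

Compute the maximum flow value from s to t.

Augment s→link→sw→t: bottleneck 1. Total 1.
No augmenting path remains in the residual graph.

1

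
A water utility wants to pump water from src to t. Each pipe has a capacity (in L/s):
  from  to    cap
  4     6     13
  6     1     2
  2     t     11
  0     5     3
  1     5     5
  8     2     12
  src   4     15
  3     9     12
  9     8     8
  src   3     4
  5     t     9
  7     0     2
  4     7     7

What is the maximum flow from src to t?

Augment src→4→6→1→5→t: bottleneck 2. Total 2.
Augment src→4→7→0→5→t: bottleneck 2. Total 4.
Augment src→3→9→8→2→t: bottleneck 4. Total 8.
No augmenting path remains in the residual graph.

8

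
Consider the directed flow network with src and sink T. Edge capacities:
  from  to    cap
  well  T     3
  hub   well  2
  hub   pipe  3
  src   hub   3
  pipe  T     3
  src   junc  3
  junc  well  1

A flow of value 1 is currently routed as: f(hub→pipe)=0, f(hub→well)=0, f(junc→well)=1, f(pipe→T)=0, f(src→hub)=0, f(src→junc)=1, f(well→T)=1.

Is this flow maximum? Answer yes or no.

Residual path src→hub→pipe→T has bottleneck 3 > 0.
Pushing 3 along it raises the flow to 4, so the given flow is not maximum.

No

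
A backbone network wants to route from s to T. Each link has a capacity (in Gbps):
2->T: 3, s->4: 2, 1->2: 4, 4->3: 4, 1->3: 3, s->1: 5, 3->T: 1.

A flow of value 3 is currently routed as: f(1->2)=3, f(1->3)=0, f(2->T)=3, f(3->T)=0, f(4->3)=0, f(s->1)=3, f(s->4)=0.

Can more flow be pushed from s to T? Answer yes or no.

Residual path s->1->3->T has bottleneck 1 > 0.
Pushing 1 along it raises the flow to 4, so the given flow is not maximum.

Yes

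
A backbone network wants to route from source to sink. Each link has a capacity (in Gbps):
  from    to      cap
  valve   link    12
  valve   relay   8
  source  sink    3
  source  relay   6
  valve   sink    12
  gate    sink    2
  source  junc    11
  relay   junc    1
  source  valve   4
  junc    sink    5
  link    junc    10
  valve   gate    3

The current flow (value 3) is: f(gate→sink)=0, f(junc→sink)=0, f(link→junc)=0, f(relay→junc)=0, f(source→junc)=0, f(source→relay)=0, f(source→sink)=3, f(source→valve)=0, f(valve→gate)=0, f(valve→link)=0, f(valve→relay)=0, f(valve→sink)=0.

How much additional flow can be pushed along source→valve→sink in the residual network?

4

Residual capacities along the path: source→valve: 4, valve→sink: 12.
Minimum is 4.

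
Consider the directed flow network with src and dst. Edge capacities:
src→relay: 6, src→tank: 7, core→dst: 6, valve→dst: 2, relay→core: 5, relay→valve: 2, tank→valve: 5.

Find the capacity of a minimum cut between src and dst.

7

Max flow = 7 (via 2 augmenting paths).
In the residual at optimum, the set reachable from src is {relay, src, tank, valve}.
Cut edges: relay→core (cap 5), valve→dst (cap 2). Sum = 7.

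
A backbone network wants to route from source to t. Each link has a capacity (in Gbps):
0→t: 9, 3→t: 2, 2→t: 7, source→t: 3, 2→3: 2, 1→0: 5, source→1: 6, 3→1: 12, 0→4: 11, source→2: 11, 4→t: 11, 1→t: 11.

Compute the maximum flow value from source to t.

18

Augment source→t: bottleneck 3. Total 3.
Augment source→2→t: bottleneck 7. Total 10.
Augment source→1→t: bottleneck 6. Total 16.
Augment source→2→3→t: bottleneck 2. Total 18.
No augmenting path remains in the residual graph.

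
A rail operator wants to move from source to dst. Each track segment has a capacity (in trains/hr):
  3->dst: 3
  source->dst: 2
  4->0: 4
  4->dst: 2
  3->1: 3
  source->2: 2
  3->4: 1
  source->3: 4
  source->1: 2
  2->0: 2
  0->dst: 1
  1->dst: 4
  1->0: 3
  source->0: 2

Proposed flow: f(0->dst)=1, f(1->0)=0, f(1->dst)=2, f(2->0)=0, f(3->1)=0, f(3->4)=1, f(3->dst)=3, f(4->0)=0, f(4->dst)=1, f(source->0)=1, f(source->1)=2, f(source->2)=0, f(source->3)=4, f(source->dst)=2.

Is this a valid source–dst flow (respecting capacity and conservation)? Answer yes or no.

Yes

Every edge has 0 ≤ f(e) ≤ cap(e).
At each intermediate node, inflow equals outflow.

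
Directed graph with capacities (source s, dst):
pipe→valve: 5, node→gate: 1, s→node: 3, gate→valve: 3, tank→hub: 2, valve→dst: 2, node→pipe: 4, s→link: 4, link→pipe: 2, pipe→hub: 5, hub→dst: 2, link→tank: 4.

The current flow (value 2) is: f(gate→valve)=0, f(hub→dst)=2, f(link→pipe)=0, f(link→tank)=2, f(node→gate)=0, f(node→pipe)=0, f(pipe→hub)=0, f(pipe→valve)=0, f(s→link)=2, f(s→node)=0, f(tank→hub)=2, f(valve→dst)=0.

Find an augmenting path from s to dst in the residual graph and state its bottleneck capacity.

s→link→pipe→valve→dst, bottleneck 2

Residual along s→link→pipe→valve→dst: s→link: 2, link→pipe: 2, pipe→valve: 5, valve→dst: 2.
Bottleneck = min = 2.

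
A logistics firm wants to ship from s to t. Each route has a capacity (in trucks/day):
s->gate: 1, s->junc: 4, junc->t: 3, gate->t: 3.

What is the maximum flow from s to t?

4

Augment s->junc->t: bottleneck 3. Total 3.
Augment s->gate->t: bottleneck 1. Total 4.
No augmenting path remains in the residual graph.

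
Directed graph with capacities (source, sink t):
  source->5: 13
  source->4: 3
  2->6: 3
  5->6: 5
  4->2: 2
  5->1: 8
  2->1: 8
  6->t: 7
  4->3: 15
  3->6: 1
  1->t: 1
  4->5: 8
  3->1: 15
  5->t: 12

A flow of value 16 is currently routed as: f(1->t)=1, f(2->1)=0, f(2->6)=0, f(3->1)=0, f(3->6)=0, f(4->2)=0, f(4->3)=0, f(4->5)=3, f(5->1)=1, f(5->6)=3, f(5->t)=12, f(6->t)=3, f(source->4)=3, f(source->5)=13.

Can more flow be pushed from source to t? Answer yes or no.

No

Residual reachable from source: {source}; t is not reachable.
Saturated cut: source->4, source->5 with total capacity 16 = current flow value. Flow is maximum.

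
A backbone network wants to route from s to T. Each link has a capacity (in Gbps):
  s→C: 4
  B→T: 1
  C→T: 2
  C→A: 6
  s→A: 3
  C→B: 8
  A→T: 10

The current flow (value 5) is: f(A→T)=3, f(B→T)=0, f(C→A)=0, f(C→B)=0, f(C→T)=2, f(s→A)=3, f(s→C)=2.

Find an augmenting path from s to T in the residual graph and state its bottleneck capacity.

s→C→A→T, bottleneck 2

Residual along s→C→A→T: s→C: 2, C→A: 6, A→T: 7.
Bottleneck = min = 2.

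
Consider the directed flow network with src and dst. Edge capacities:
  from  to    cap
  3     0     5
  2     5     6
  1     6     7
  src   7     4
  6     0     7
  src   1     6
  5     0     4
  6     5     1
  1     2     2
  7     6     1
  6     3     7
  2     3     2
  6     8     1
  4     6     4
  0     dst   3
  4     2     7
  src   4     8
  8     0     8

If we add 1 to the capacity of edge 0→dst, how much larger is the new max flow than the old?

Original max flow = 3.
After raising cap(0→dst), augmenting paths through that edge carry 1 more unit.
New max flow = 4. Increase = 1.

1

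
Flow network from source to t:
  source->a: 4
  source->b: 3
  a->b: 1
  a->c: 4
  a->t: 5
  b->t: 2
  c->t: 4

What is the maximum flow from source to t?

6

Augment source->a->t: bottleneck 4. Total 4.
Augment source->b->t: bottleneck 2. Total 6.
No augmenting path remains in the residual graph.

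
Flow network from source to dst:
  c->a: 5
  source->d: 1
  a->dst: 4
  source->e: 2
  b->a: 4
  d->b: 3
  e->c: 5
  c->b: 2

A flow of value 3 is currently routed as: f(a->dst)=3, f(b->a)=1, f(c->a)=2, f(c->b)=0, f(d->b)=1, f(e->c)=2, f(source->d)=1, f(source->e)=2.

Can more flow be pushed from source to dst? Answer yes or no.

Residual reachable from source: {source}; dst is not reachable.
Saturated cut: source->e, source->d with total capacity 3 = current flow value. Flow is maximum.

No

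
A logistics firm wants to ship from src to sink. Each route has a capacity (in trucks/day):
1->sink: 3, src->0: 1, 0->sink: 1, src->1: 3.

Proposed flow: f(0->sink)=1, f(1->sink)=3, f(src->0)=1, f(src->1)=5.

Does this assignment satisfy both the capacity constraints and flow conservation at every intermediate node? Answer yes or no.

No

Capacity violated on src->1: flow 5 > capacity 3.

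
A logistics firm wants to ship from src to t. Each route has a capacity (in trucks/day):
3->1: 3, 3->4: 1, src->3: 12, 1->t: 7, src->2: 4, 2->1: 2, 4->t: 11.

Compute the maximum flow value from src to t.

Augment src->2->1->t: bottleneck 2. Total 2.
Augment src->3->1->t: bottleneck 3. Total 5.
Augment src->3->4->t: bottleneck 1. Total 6.
No augmenting path remains in the residual graph.

6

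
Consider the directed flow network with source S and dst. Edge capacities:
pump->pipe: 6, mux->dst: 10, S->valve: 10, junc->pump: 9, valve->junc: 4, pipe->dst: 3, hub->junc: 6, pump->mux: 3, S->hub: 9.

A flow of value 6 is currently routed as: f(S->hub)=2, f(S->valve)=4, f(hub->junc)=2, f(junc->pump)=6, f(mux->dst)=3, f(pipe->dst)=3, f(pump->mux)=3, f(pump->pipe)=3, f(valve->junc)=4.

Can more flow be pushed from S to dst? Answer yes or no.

Residual reachable from S: {S, hub, junc, pipe, pump, valve}; dst is not reachable.
Saturated cut: pump->mux, pipe->dst with total capacity 6 = current flow value. Flow is maximum.

No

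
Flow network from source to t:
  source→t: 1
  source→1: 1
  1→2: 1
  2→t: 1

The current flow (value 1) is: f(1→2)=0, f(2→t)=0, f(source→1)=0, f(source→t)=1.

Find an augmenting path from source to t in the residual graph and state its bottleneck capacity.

Residual along source→1→2→t: source→1: 1, 1→2: 1, 2→t: 1.
Bottleneck = min = 1.

source→1→2→t, bottleneck 1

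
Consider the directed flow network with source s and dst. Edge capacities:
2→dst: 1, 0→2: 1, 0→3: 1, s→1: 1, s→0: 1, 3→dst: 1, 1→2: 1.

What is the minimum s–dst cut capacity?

Max flow = 2 (via 2 augmenting paths).
In the residual at optimum, the set reachable from s is {s}.
Cut edges: s→0 (cap 1), s→1 (cap 1). Sum = 2.

2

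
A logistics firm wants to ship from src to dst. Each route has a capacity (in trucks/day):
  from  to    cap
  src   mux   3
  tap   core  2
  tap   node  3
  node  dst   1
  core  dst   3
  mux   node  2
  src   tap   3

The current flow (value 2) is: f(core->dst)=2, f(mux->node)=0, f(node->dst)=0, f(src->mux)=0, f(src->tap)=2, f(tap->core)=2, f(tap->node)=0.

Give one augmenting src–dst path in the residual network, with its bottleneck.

src->tap->node->dst, bottleneck 1

Residual along src->tap->node->dst: src->tap: 1, tap->node: 3, node->dst: 1.
Bottleneck = min = 1.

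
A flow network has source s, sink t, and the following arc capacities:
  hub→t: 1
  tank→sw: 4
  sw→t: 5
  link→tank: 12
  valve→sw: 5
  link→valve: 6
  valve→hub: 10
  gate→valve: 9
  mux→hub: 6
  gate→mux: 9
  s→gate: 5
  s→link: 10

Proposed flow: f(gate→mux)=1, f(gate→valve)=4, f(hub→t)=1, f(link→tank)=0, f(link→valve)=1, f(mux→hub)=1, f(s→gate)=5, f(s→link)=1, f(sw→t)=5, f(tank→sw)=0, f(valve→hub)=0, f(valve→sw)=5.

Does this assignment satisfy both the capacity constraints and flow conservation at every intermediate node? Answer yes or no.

Yes

Every edge has 0 ≤ f(e) ≤ cap(e).
At each intermediate node, inflow equals outflow.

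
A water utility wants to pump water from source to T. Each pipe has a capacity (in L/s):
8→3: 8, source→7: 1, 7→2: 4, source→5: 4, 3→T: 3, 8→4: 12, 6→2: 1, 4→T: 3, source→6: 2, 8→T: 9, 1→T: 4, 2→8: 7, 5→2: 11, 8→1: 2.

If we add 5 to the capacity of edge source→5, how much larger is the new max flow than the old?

1

Original max flow = 6.
After raising cap(source→5), augmenting paths through that edge carry 1 more unit.
New max flow = 7. Increase = 1.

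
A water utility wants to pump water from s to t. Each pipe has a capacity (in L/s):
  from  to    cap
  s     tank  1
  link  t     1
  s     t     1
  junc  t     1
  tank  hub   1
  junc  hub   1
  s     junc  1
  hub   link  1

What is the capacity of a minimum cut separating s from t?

Max flow = 3 (via 3 augmenting paths).
In the residual at optimum, the set reachable from s is {s}.
Cut edges: s->tank (cap 1), s->junc (cap 1), s->t (cap 1). Sum = 3.

3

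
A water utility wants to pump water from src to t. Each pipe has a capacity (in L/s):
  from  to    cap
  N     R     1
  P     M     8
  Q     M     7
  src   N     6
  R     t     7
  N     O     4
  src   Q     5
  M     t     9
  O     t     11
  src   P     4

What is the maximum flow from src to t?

Augment src->Q->M->t: bottleneck 5. Total 5.
Augment src->N->O->t: bottleneck 4. Total 9.
Augment src->N->R->t: bottleneck 1. Total 10.
Augment src->P->M->t: bottleneck 4. Total 14.
No augmenting path remains in the residual graph.

14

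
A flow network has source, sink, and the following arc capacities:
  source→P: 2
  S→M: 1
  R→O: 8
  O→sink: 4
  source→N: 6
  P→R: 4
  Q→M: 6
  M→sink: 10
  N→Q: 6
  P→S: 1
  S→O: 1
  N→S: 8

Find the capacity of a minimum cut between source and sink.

8

Max flow = 8 (via 4 augmenting paths).
In the residual at optimum, the set reachable from source is {source}.
Cut edges: source→P (cap 2), source→N (cap 6). Sum = 8.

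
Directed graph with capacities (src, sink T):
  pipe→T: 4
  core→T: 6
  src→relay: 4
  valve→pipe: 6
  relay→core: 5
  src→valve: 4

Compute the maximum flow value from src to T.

Augment src→valve→pipe→T: bottleneck 4. Total 4.
Augment src→relay→core→T: bottleneck 4. Total 8.
No augmenting path remains in the residual graph.

8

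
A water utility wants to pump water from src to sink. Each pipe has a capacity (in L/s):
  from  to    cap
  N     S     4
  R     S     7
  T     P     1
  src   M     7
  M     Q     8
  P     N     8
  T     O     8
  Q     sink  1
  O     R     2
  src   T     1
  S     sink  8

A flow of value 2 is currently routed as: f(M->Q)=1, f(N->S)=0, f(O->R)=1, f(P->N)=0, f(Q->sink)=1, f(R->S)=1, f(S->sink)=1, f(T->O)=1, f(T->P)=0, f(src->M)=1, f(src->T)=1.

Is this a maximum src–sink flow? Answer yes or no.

Yes

Residual reachable from src: {M, Q, src}; sink is not reachable.
Saturated cut: src->T, Q->sink with total capacity 2 = current flow value. Flow is maximum.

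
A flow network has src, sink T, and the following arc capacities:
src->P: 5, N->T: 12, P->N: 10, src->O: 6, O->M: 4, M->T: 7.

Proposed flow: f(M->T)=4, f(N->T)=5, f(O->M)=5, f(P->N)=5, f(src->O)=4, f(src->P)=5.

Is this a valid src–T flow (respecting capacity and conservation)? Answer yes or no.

Capacity violated on O->M: flow 5 > capacity 4.

No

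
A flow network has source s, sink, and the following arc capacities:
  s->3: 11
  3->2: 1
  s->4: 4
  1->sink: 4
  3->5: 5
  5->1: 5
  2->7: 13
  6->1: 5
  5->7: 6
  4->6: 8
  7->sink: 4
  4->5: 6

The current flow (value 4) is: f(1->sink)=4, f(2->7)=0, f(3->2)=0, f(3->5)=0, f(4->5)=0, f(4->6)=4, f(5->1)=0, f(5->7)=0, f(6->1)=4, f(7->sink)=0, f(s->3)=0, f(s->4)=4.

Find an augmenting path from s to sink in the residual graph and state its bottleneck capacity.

Residual along s->3->5->7->sink: s->3: 11, 3->5: 5, 5->7: 6, 7->sink: 4.
Bottleneck = min = 4.

s->3->5->7->sink, bottleneck 4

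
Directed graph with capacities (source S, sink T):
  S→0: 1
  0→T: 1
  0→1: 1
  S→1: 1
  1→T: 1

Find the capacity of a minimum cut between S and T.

2

Max flow = 2 (via 2 augmenting paths).
In the residual at optimum, the set reachable from S is {S}.
Cut edges: S→0 (cap 1), S→1 (cap 1). Sum = 2.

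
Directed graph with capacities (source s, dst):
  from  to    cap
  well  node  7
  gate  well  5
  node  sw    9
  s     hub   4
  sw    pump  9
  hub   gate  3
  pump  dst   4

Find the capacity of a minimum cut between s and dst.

Max flow = 3 (via 1 augmenting path).
In the residual at optimum, the set reachable from s is {hub, s}.
Cut edges: hub->gate (cap 3). Sum = 3.

3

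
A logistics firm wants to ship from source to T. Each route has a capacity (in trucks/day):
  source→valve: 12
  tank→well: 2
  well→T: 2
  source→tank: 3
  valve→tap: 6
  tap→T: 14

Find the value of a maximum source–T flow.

8

Augment source→tank→well→T: bottleneck 2. Total 2.
Augment source→valve→tap→T: bottleneck 6. Total 8.
No augmenting path remains in the residual graph.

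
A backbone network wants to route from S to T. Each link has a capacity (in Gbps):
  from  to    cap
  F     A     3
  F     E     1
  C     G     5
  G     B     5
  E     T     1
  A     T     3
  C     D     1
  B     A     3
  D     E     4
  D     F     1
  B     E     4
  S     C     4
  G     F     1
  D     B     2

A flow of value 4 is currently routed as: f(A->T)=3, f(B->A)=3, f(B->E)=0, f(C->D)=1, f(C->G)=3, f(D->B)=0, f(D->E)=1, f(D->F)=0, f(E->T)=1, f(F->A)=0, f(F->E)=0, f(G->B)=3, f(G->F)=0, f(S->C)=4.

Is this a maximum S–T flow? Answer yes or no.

Residual reachable from S: {S}; T is not reachable.
Saturated cut: S->C with total capacity 4 = current flow value. Flow is maximum.

Yes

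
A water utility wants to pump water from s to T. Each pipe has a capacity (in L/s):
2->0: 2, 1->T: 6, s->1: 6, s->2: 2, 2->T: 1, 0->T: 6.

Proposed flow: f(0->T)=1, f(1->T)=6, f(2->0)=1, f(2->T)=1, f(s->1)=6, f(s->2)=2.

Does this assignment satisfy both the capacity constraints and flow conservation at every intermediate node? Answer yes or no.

Yes

Every edge has 0 ≤ f(e) ≤ cap(e).
At each intermediate node, inflow equals outflow.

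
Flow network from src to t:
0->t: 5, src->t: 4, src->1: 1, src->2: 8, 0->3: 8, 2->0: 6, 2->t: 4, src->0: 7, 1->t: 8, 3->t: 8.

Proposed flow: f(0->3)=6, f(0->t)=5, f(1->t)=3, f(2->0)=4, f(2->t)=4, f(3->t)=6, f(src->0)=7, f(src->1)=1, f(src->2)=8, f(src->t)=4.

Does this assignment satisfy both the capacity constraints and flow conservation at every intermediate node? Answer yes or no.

Conservation fails at 1: inflow 1 ≠ outflow 3.

No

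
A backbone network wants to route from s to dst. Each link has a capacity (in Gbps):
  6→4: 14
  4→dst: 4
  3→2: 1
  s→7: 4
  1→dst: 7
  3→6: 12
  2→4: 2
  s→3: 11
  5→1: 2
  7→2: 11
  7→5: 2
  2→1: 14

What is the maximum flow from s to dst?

9

Augment s→3→6→4→dst: bottleneck 4. Total 4.
Augment s→3→2→1→dst: bottleneck 1. Total 5.
Augment s→7→2→1→dst: bottleneck 4. Total 9.
No augmenting path remains in the residual graph.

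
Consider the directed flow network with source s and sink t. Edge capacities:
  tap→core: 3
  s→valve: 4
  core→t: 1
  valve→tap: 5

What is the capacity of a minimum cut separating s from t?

1

Max flow = 1 (via 1 augmenting path).
In the residual at optimum, the set reachable from s is {core, s, tap, valve}.
Cut edges: core→t (cap 1). Sum = 1.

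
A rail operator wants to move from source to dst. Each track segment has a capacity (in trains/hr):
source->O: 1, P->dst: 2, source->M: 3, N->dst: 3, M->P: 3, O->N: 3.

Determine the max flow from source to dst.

Augment source->O->N->dst: bottleneck 1. Total 1.
Augment source->M->P->dst: bottleneck 2. Total 3.
No augmenting path remains in the residual graph.

3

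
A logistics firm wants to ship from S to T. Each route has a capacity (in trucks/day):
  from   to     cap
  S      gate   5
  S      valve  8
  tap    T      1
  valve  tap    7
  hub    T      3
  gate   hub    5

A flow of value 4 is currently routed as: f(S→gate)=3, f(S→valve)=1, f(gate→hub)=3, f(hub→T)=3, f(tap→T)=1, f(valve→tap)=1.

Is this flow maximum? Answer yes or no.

Residual reachable from S: {S, gate, hub, tap, valve}; T is not reachable.
Saturated cut: tap→T, hub→T with total capacity 4 = current flow value. Flow is maximum.

Yes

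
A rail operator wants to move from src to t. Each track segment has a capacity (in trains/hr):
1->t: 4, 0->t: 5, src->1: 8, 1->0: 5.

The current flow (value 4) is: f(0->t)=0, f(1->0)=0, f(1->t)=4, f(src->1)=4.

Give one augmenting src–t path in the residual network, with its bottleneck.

Residual along src->1->0->t: src->1: 4, 1->0: 5, 0->t: 5.
Bottleneck = min = 4.

src->1->0->t, bottleneck 4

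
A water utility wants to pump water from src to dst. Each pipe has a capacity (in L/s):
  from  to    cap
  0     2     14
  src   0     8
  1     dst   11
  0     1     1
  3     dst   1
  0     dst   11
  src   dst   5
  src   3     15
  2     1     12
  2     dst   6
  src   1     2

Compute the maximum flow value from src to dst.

Augment src->dst: bottleneck 5. Total 5.
Augment src->3->dst: bottleneck 1. Total 6.
Augment src->0->dst: bottleneck 8. Total 14.
Augment src->1->dst: bottleneck 2. Total 16.
No augmenting path remains in the residual graph.

16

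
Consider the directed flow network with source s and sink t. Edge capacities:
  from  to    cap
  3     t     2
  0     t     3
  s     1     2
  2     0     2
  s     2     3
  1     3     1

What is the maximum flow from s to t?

3

Augment s→2→0→t: bottleneck 2. Total 2.
Augment s→1→3→t: bottleneck 1. Total 3.
No augmenting path remains in the residual graph.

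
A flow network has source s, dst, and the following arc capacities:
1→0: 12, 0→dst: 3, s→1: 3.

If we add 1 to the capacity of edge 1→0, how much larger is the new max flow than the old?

0

Original max flow = 3.
Edge 1→0 does not cross the min cut (source side {s}), so extra capacity there cannot help.
New max flow = 3. Increase = 0.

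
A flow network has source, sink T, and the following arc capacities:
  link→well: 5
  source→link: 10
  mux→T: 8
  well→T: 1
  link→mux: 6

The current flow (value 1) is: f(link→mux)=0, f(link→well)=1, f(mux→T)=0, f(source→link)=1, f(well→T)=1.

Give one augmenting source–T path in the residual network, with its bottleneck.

source→link→mux→T, bottleneck 6

Residual along source→link→mux→T: source→link: 9, link→mux: 6, mux→T: 8.
Bottleneck = min = 6.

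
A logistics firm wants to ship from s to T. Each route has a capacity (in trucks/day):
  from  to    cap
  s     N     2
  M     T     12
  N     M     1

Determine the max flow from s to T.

1

Augment s→N→M→T: bottleneck 1. Total 1.
No augmenting path remains in the residual graph.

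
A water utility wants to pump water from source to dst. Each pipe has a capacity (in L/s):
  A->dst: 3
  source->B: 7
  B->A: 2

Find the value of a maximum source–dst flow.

Augment source->B->A->dst: bottleneck 2. Total 2.
No augmenting path remains in the residual graph.

2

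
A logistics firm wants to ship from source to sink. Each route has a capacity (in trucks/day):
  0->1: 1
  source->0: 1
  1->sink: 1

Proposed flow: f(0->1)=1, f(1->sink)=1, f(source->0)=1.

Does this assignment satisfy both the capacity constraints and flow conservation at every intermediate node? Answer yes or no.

Every edge has 0 ≤ f(e) ≤ cap(e).
At each intermediate node, inflow equals outflow.

Yes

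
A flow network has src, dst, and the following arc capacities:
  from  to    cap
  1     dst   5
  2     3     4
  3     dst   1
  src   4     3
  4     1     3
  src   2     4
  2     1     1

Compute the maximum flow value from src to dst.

5

Augment src→2→3→dst: bottleneck 1. Total 1.
Augment src→2→1→dst: bottleneck 1. Total 2.
Augment src→4→1→dst: bottleneck 3. Total 5.
No augmenting path remains in the residual graph.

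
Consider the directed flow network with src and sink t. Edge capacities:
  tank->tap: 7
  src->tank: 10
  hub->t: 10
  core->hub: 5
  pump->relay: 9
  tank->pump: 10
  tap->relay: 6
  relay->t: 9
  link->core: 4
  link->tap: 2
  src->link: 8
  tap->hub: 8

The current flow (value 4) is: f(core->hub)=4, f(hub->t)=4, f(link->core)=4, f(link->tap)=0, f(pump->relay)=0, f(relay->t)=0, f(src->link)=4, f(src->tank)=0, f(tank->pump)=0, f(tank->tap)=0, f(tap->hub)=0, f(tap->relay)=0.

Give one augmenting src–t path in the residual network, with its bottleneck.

Residual along src->link->tap->hub->t: src->link: 4, link->tap: 2, tap->hub: 8, hub->t: 6.
Bottleneck = min = 2.

src->link->tap->hub->t, bottleneck 2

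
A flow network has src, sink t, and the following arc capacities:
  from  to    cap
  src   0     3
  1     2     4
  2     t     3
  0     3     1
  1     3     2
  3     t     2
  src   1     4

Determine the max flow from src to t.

5

Augment src→1→2→t: bottleneck 3. Total 3.
Augment src→1→3→t: bottleneck 1. Total 4.
Augment src→0→3→t: bottleneck 1. Total 5.
No augmenting path remains in the residual graph.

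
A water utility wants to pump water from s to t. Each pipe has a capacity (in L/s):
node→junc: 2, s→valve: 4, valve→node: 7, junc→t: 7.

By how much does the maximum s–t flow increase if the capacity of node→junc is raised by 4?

2

Original max flow = 2.
After raising cap(node→junc), augmenting paths through that edge carry 2 more units.
New max flow = 4. Increase = 2.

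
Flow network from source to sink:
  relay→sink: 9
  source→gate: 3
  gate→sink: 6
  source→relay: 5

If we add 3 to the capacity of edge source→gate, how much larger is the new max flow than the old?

3

Original max flow = 8.
After raising cap(source→gate), augmenting paths through that edge carry 3 more units.
New max flow = 11. Increase = 3.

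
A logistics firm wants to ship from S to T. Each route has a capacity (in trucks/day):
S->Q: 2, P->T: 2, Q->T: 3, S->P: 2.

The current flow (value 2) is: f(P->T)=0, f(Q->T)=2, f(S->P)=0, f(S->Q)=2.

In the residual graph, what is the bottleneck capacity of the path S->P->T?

2

Residual capacities along the path: S->P: 2, P->T: 2.
Minimum is 2.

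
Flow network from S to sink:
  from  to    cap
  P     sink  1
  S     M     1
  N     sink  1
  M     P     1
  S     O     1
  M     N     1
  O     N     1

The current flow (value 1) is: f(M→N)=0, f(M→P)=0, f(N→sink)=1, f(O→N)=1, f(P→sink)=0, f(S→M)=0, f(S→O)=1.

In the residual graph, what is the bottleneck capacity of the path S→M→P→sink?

1

Residual capacities along the path: S→M: 1, M→P: 1, P→sink: 1.
Minimum is 1.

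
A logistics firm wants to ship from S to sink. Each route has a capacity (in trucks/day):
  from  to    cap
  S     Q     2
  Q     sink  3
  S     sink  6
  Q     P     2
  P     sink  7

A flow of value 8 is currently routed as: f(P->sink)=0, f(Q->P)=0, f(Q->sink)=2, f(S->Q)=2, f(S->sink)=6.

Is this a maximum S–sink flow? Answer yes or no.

Yes

Residual reachable from S: {S}; sink is not reachable.
Saturated cut: S->Q, S->sink with total capacity 8 = current flow value. Flow is maximum.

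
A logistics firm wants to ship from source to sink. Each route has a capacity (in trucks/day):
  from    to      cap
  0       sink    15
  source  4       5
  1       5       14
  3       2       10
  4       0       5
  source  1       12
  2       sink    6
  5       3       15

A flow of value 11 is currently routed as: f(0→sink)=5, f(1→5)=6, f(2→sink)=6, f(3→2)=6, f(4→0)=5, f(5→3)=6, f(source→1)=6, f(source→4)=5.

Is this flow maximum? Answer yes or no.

Residual reachable from source: {1, 2, 3, 5, source}; sink is not reachable.
Saturated cut: source→4, 2→sink with total capacity 11 = current flow value. Flow is maximum.

Yes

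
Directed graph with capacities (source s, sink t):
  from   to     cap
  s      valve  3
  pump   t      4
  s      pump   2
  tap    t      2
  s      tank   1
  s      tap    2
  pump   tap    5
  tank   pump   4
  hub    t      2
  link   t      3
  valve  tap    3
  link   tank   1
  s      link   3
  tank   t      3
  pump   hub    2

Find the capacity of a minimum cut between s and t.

8

Max flow = 8 (via 4 augmenting paths).
In the residual at optimum, the set reachable from s is {s, tap, valve}.
Cut edges: s→link (cap 3), s→tank (cap 1), s→pump (cap 2), tap→t (cap 2). Sum = 8.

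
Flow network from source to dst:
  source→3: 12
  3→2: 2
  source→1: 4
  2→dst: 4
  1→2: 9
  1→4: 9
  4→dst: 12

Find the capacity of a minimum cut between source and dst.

6

Max flow = 6 (via 2 augmenting paths).
In the residual at optimum, the set reachable from source is {3, source}.
Cut edges: source→1 (cap 4), 3→2 (cap 2). Sum = 6.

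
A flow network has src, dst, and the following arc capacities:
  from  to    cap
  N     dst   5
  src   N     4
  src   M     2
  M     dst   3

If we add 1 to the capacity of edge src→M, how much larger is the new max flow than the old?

1

Original max flow = 6.
After raising cap(src→M), augmenting paths through that edge carry 1 more unit.
New max flow = 7. Increase = 1.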